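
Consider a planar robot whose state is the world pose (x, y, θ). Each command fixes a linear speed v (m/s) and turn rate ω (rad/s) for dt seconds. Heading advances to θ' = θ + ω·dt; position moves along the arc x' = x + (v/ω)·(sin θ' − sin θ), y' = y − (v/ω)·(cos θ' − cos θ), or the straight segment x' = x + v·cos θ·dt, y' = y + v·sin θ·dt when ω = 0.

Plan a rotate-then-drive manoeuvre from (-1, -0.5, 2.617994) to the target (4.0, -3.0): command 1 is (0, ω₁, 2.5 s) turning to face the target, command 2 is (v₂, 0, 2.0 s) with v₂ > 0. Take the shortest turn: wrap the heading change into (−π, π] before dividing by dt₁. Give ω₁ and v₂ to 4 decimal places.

heading to target = atan2(-3−-0.5, 4−-1) = -0.4636
Δθ = wrap(-0.4636 − 2.6180) = -3.0816; ω₁ = Δθ/dt₁ = -1.2327
distance = √((4−-1)² + (-3−-0.5)²) = 5.5902; v₂ = distance/dt₂ = 2.7951

ω₁ = -1.2327, v₂ = 2.7951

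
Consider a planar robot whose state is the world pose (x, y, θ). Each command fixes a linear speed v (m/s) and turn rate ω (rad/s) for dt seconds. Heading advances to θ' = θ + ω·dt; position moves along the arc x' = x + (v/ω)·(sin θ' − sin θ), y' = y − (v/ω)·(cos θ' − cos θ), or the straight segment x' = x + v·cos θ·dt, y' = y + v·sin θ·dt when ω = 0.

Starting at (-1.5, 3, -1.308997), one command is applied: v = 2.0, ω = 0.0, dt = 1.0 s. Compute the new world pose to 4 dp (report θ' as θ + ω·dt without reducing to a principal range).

(-0.9824, 1.0681, -1.3090)

θ' = -1.3090 + 0.0·1.0 = -1.3090
ω = 0 → straight: x' = -1.5 + 2.0·cos(-1.3090)·1.0 = -0.9824
y' = 3 + 2.0·sin(-1.3090)·1.0 = 1.0681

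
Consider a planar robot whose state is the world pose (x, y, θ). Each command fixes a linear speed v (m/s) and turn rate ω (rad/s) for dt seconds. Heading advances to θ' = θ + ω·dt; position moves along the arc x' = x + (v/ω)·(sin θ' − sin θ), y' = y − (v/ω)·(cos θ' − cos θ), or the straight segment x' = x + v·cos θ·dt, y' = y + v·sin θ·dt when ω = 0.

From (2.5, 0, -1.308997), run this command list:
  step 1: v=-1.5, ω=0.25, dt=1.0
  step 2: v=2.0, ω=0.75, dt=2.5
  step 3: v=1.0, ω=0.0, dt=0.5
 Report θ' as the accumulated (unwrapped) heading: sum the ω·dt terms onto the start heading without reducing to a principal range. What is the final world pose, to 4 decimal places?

(6.5456, 1.2287, 0.8160)

step 1: θ'=-1.0590 (R=-6.0000) → pose (1.9356, 1.3856, -1.0590)
step 2: θ'=0.8160 (R=2.6667) → pose (6.2030, 0.8645, 0.8160)
step 3: θ'=0.8160 (straight) → pose (6.5456, 1.2287, 0.8160)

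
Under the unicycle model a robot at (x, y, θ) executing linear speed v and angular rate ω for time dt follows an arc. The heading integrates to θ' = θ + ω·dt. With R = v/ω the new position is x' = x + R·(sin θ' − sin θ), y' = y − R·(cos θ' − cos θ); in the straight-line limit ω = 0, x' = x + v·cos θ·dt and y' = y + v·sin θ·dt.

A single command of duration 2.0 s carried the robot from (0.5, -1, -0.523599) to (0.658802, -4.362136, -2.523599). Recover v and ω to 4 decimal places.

v = 2.0000, ω = -1.0000

Δθ = -2.523599 − -0.523599 = -2.000000
ω = Δθ/dt = -2.000000/2.0 = -1.0000
R = −Δy/(cos θ' − cos θ) = -2.0000
v = R·ω = -2.0000·-1.0000 = 2.0000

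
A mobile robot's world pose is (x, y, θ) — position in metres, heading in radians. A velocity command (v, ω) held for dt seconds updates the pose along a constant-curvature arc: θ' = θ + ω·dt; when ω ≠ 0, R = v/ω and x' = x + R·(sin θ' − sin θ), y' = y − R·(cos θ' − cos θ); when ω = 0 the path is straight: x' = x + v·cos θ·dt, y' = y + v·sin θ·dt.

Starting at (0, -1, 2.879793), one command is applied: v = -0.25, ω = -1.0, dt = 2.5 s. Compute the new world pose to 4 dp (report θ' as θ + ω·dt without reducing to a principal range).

θ' = 2.8798 + -1.0·2.5 = 0.3798
R = v/ω = -0.25/-1.0 = 0.2500
x' = 0 + 0.2500·(sin 0.3798 − sin 2.8798) = 0.0280
y' = -1 − 0.2500·(cos 0.3798 − cos 2.8798) = -1.4737

(0.0280, -1.4737, 0.3798)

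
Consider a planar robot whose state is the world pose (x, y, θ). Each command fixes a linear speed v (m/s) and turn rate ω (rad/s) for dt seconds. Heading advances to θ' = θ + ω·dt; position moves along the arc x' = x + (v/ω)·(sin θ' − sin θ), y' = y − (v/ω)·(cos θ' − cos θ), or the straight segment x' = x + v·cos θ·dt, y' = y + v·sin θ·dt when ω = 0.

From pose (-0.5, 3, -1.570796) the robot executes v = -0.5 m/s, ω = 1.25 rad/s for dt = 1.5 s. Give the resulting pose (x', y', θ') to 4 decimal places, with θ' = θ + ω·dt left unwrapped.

(-1.0198, 3.3816, 0.3042)

θ' = -1.5708 + 1.25·1.5 = 0.3042
R = v/ω = -0.5/1.25 = -0.4000
x' = -0.5 + -0.4000·(sin 0.3042 − sin -1.5708) = -1.0198
y' = 3 − -0.4000·(cos 0.3042 − cos -1.5708) = 3.3816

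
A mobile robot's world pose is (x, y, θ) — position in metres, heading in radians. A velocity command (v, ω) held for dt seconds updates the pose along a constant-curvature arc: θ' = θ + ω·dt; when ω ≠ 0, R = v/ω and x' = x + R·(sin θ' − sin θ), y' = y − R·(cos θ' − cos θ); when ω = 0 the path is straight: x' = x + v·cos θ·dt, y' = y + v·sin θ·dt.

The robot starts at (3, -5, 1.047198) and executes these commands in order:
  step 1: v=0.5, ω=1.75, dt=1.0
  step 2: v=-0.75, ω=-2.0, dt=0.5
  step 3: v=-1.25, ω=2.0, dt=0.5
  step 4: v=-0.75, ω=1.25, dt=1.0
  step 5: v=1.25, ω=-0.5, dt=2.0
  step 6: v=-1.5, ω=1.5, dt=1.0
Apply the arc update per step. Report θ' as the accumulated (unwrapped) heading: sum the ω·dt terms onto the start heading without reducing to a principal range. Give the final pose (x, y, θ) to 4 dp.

step 1: θ'=2.7972 (R=0.2857) → pose (2.8490, -4.5882, 2.7972)
step 2: θ'=1.7972 (R=0.3750) → pose (3.0878, -4.8570, 1.7972)
step 3: θ'=2.7972 (R=-0.6250) → pose (3.4859, -5.3050, 2.7972)
step 4: θ'=4.0472 (R=-0.6000) → pose (4.1605, -5.1106, 4.0472)
step 5: θ'=3.0472 (R=-2.5000) → pose (1.9579, -6.0564, 3.0472)
step 6: θ'=4.5472 (R=-1.0000) → pose (3.0385, -5.2253, 4.5472)

(3.0385, -5.2253, 4.5472)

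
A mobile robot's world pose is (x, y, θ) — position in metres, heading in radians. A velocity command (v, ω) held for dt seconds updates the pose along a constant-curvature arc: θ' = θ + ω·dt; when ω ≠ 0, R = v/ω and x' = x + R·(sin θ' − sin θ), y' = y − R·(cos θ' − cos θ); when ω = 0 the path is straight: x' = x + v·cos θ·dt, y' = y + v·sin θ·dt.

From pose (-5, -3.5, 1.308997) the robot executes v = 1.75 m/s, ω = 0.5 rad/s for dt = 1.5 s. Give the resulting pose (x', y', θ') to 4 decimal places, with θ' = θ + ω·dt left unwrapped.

θ' = 1.3090 + 0.5·1.5 = 2.0590
R = v/ω = 1.75/0.5 = 3.5000
x' = -5 + 3.5000·(sin 2.0590 − sin 1.3090) = -5.2896
y' = -3.5 − 3.5000·(cos 2.0590 − cos 1.3090) = -0.9525

(-5.2896, -0.9525, 2.0590)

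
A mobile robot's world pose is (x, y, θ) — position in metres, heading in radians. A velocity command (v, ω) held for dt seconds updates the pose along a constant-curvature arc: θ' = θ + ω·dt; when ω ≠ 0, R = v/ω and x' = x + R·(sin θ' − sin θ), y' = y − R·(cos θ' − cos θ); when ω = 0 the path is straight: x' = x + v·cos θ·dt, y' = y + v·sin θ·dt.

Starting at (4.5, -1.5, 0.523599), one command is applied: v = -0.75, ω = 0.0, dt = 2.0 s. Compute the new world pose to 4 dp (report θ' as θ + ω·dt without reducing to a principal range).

θ' = 0.5236 + 0.0·2.0 = 0.5236
ω = 0 → straight: x' = 4.5 + -0.75·cos(0.5236)·2.0 = 3.2010
y' = -1.5 + -0.75·sin(0.5236)·2.0 = -2.2500

(3.2010, -2.2500, 0.5236)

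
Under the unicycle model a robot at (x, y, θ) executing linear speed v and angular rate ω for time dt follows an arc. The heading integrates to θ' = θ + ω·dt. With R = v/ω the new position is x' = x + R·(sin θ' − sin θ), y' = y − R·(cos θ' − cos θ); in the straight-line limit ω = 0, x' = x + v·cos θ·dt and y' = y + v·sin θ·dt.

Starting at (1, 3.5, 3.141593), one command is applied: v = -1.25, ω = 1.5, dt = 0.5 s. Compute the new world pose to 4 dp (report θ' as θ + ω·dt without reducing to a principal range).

θ' = 3.1416 + 1.5·0.5 = 3.8916
R = v/ω = -1.25/1.5 = -0.8333
x' = 1 + -0.8333·(sin 3.8916 − sin 3.1416) = 1.5680
y' = 3.5 − -0.8333·(cos 3.8916 − cos 3.1416) = 3.7236

(1.5680, 3.7236, 3.8916)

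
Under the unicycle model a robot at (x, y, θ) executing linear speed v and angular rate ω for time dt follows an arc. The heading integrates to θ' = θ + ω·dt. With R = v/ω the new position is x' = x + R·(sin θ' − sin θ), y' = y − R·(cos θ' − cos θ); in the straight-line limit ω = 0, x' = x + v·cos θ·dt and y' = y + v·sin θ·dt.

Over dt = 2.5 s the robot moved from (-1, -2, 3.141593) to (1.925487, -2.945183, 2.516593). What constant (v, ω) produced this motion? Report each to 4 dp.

v = -1.2500, ω = -0.2500

Δθ = 2.516593 − 3.141593 = -0.625000
ω = Δθ/dt = -0.625000/2.5 = -0.2500
R = Δx/(sin θ' − sin θ) = 5.0000
v = R·ω = 5.0000·-0.2500 = -1.2500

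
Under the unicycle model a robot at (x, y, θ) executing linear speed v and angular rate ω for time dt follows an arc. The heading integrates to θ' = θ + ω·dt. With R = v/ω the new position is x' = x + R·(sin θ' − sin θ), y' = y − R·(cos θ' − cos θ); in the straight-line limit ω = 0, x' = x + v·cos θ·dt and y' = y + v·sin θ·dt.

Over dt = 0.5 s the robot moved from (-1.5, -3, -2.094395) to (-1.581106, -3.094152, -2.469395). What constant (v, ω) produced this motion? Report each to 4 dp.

v = 0.2500, ω = -0.7500

Δθ = -2.469395 − -2.094395 = -0.375000
ω = Δθ/dt = -0.375000/0.5 = -0.7500
R = −Δy/(cos θ' − cos θ) = -0.3333
v = R·ω = -0.3333·-0.7500 = 0.2500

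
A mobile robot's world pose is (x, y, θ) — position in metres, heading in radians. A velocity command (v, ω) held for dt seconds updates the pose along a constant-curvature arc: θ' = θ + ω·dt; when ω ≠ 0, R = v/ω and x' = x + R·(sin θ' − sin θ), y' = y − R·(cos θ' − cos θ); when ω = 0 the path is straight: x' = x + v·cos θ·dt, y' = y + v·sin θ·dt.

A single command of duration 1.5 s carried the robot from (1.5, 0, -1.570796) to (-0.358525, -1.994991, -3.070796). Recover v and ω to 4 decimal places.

v = 2.0000, ω = -1.0000

Δθ = -3.070796 − -1.570796 = -1.500000
ω = Δθ/dt = -1.500000/1.5 = -1.0000
R = −Δy/(cos θ' − cos θ) = -2.0000
v = R·ω = -2.0000·-1.0000 = 2.0000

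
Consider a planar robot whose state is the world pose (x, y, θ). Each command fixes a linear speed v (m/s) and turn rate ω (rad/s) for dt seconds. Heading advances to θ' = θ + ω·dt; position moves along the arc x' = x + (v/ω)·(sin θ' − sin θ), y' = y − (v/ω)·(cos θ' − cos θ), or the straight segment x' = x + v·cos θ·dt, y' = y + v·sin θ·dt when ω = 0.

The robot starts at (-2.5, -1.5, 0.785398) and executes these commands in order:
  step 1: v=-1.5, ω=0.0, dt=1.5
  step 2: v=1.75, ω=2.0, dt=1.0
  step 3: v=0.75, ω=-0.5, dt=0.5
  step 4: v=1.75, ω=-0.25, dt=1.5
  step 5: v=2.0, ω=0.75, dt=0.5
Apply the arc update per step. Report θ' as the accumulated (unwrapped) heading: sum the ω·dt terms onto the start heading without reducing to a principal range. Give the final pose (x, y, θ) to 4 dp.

step 1: θ'=0.7854 (straight) → pose (-4.0910, -3.0910, 0.7854)
step 2: θ'=2.7854 (R=0.8750) → pose (-4.4046, -1.6522, 2.7854)
step 3: θ'=2.5354 (R=-1.5000) → pose (-4.7361, -1.4791, 2.5354)
step 4: θ'=2.1604 (R=-7.0000) → pose (-6.5661, 0.3815, 2.1604)
step 5: θ'=2.5354 (R=2.6667) → pose (-7.2632, 1.0902, 2.5354)

(-7.2632, 1.0902, 2.5354)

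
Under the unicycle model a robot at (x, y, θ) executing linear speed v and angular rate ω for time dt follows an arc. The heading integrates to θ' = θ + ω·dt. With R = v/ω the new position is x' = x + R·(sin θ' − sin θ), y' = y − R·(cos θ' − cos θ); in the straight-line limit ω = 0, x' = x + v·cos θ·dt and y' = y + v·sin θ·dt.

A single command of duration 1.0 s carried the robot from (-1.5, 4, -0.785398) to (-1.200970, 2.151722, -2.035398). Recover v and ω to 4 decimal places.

Δθ = -2.035398 − -0.785398 = -1.250000
ω = Δθ/dt = -1.250000/1.0 = -1.2500
R = −Δy/(cos θ' − cos θ) = -1.6000
v = R·ω = -1.6000·-1.2500 = 2.0000

v = 2.0000, ω = -1.2500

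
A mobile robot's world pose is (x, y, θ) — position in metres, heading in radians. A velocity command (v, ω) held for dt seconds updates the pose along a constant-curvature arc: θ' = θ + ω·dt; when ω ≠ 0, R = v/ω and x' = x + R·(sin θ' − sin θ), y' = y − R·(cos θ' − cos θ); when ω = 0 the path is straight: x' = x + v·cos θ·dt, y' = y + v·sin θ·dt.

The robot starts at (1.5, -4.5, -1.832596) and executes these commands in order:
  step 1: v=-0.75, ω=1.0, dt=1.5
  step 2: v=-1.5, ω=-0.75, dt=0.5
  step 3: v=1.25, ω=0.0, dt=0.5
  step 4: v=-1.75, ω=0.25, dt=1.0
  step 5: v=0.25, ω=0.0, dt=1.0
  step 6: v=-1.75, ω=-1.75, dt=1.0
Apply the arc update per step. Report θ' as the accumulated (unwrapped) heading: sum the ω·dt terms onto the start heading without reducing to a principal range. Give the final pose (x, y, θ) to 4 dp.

(-0.7471, -1.2911, -2.2076)

step 1: θ'=-0.3326 (R=-0.7500) → pose (1.0204, -3.5970, -0.3326)
step 2: θ'=-0.7076 (R=2.0000) → pose (0.3734, -3.2264, -0.7076)
step 3: θ'=-0.7076 (straight) → pose (0.8484, -3.6327, -0.7076)
step 4: θ'=-0.4576 (R=-7.0000) → pose (-0.6092, -2.6724, -0.4576)
step 5: θ'=-0.4576 (straight) → pose (-0.3849, -2.7828, -0.4576)
step 6: θ'=-2.2076 (R=1.0000) → pose (-0.7471, -1.2911, -2.2076)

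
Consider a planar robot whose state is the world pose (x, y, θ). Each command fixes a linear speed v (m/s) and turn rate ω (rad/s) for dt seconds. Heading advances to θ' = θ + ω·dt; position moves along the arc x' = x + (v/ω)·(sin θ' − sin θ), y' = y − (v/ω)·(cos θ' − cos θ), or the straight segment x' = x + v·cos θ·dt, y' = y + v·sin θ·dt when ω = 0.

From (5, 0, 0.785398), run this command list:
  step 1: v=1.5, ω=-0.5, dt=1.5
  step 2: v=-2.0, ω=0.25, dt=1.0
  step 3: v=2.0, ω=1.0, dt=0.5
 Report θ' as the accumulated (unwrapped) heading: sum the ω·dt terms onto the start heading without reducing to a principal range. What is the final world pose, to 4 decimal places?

(5.8971, 1.0631, 0.7854)

step 1: θ'=0.0354 (R=-3.0000) → pose (7.0151, 0.8768, 0.0354)
step 2: θ'=0.2854 (R=-8.0000) → pose (5.0460, 0.5582, 0.2854)
step 3: θ'=0.7854 (R=2.0000) → pose (5.8971, 1.0631, 0.7854)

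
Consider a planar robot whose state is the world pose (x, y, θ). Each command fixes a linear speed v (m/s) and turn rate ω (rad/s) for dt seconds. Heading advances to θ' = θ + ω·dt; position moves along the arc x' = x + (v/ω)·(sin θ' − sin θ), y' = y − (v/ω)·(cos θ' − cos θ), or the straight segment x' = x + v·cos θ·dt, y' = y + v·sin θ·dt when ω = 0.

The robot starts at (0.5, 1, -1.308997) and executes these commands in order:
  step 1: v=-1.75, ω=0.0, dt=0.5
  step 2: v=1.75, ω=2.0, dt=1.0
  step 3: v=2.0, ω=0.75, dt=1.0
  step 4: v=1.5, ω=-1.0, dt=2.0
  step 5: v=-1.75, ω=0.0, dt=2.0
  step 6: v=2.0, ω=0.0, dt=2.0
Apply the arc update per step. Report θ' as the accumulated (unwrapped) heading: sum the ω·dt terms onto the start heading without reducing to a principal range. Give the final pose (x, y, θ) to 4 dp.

step 1: θ'=-1.3090 (straight) → pose (0.2735, 1.8452, -1.3090)
step 2: θ'=0.6910 (R=0.8750) → pose (1.6764, 1.3974, 0.6910)
step 3: θ'=1.4410 (R=2.6667) → pose (2.6211, 3.1072, 1.4410)
step 4: θ'=-0.5590 (R=-1.5000) → pose (4.9040, 4.1847, -0.5590)
step 5: θ'=-0.5590 (straight) → pose (1.9367, 6.0409, -0.5590)
step 6: θ'=-0.5590 (straight) → pose (5.3279, 3.9195, -0.5590)

(5.3279, 3.9195, -0.5590)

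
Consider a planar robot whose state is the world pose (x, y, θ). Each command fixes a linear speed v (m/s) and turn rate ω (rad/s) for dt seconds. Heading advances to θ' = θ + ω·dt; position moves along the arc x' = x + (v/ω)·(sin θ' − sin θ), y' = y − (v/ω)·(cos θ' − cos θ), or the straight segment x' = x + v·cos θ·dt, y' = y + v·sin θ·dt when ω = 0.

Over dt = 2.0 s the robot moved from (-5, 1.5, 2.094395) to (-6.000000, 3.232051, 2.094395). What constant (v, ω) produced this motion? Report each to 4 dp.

Δθ = 2.094395 − 2.094395 = 0.000000
ω = Δθ/dt = 0.000000/2.0 = 0.0000
ω = 0 → v = (Δx·cos θ + Δy·sin θ)/dt = 1.0000

v = 1.0000, ω = 0.0000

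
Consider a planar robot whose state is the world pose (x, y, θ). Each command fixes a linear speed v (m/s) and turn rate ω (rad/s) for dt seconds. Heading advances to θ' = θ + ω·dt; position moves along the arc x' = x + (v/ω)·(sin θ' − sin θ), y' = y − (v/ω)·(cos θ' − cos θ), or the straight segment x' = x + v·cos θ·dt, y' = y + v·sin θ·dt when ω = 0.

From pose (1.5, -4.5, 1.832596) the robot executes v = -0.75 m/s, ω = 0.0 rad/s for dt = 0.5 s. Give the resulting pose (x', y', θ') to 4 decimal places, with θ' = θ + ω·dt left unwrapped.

(1.5971, -4.8622, 1.8326)

θ' = 1.8326 + 0.0·0.5 = 1.8326
ω = 0 → straight: x' = 1.5 + -0.75·cos(1.8326)·0.5 = 1.5971
y' = -4.5 + -0.75·sin(1.8326)·0.5 = -4.8622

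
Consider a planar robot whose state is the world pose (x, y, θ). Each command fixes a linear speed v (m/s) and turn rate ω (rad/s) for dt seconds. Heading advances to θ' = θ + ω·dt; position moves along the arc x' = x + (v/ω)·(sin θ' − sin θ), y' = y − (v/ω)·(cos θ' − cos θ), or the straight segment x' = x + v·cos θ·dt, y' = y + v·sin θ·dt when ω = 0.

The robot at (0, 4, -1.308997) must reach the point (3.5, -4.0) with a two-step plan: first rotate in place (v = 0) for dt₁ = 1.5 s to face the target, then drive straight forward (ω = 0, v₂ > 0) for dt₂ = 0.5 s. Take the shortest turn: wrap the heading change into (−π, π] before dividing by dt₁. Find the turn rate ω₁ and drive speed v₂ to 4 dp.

ω₁ = 0.1004, v₂ = 17.4642

heading to target = atan2(-4−4, 3.5−0) = -1.1584
Δθ = wrap(-1.1584 − -1.3090) = 0.1506; ω₁ = Δθ/dt₁ = 0.1004
distance = √((3.5−0)² + (-4−4)²) = 8.7321; v₂ = distance/dt₂ = 17.4642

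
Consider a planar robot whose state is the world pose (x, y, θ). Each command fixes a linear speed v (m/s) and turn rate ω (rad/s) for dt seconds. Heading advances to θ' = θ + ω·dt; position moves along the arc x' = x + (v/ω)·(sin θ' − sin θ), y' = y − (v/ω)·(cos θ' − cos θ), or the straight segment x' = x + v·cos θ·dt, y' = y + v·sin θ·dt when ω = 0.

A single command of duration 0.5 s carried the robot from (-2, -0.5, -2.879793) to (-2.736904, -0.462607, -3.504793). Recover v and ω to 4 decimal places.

v = 1.5000, ω = -1.2500

Δθ = -3.504793 − -2.879793 = -0.625000
ω = Δθ/dt = -0.625000/0.5 = -1.2500
R = Δx/(sin θ' − sin θ) = -1.2000
v = R·ω = -1.2000·-1.2500 = 1.5000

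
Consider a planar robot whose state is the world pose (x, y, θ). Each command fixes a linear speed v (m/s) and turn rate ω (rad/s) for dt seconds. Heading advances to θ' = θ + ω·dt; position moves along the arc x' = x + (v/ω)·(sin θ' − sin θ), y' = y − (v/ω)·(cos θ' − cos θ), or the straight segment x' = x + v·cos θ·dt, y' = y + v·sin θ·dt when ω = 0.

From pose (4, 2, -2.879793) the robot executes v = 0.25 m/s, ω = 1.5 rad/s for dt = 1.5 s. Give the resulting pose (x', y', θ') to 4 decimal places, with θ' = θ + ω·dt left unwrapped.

θ' = -2.8798 + 1.5·1.5 = -0.6298
R = v/ω = 0.25/1.5 = 0.1667
x' = 4 + 0.1667·(sin -0.6298 − sin -2.8798) = 3.9450
y' = 2 − 0.1667·(cos -0.6298 − cos -2.8798) = 1.7043

(3.9450, 1.7043, -0.6298)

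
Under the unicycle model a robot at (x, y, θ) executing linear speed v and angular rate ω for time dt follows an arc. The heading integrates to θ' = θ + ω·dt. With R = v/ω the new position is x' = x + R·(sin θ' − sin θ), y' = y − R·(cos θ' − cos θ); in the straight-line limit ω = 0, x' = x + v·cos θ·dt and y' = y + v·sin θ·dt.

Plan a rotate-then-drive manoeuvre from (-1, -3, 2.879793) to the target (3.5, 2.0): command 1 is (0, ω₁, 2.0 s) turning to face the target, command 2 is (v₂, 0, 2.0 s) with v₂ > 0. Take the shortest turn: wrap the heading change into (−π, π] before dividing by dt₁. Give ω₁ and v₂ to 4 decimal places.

ω₁ = -1.0209, v₂ = 3.3634

heading to target = atan2(2−-3, 3.5−-1) = 0.8380
Δθ = wrap(0.8380 − 2.8798) = -2.0418; ω₁ = Δθ/dt₁ = -1.0209
distance = √((3.5−-1)² + (2−-3)²) = 6.7268; v₂ = distance/dt₂ = 3.3634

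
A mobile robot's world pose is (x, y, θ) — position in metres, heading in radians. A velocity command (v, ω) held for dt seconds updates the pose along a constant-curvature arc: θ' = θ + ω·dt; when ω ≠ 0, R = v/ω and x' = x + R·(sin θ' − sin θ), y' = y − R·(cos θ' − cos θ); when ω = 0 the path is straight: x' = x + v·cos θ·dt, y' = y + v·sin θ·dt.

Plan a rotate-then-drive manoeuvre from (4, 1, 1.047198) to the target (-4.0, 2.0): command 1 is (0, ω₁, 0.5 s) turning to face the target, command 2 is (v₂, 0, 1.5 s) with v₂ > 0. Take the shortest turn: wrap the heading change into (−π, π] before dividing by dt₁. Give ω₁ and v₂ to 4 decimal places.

ω₁ = 3.9401, v₂ = 5.3748

heading to target = atan2(2−1, -4−4) = 3.0172
Δθ = wrap(3.0172 − 1.0472) = 1.9700; ω₁ = Δθ/dt₁ = 3.9401
distance = √((-4−4)² + (2−1)²) = 8.0623; v₂ = distance/dt₂ = 5.3748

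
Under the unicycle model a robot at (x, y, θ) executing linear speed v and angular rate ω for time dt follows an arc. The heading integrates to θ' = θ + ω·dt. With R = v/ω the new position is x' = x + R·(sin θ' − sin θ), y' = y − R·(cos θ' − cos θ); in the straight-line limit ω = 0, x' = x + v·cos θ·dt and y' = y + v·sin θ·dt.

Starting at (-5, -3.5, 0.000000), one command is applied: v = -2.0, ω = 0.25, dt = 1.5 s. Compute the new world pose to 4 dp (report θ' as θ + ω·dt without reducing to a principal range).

(-7.9302, -4.0559, 0.3750)

θ' = 0.0000 + 0.25·1.5 = 0.3750
R = v/ω = -2.0/0.25 = -8.0000
x' = -5 + -8.0000·(sin 0.3750 − sin 0.0000) = -7.9302
y' = -3.5 − -8.0000·(cos 0.3750 − cos 0.0000) = -4.0559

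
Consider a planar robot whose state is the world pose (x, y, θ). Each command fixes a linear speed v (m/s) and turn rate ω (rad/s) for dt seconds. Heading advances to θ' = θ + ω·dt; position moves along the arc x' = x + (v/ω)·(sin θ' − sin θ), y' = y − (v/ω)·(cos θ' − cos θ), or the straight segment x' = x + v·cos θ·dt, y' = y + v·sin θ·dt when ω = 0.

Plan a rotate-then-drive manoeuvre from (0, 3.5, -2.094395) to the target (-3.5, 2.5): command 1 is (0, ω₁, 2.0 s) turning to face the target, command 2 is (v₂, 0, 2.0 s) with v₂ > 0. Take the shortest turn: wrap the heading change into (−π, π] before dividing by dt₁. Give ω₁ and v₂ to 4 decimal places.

ω₁ = -0.3844, v₂ = 1.8200

heading to target = atan2(2.5−3.5, -3.5−0) = -2.8633
Δθ = wrap(-2.8633 − -2.0944) = -0.7689; ω₁ = Δθ/dt₁ = -0.3844
distance = √((-3.5−0)² + (2.5−3.5)²) = 3.6401; v₂ = distance/dt₂ = 1.8200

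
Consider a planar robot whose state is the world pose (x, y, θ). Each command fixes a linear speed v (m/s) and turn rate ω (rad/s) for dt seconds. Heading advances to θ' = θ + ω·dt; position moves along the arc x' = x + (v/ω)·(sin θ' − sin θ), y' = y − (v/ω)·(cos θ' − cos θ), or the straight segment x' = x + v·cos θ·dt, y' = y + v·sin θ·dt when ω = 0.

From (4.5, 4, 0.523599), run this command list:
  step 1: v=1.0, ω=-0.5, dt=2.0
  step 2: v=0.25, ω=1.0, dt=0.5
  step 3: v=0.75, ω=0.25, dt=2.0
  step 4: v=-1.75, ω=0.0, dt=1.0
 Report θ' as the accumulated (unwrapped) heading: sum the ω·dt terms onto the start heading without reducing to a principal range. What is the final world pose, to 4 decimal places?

(6.4514, 3.5436, 0.5236)

step 1: θ'=-0.4764 (R=-2.0000) → pose (6.4172, 4.0453, -0.4764)
step 2: θ'=0.0236 (R=0.2500) → pose (6.5377, 4.0175, 0.0236)
step 3: θ'=0.5236 (R=3.0000) → pose (7.9669, 4.4186, 0.5236)
step 4: θ'=0.5236 (straight) → pose (6.4514, 3.5436, 0.5236)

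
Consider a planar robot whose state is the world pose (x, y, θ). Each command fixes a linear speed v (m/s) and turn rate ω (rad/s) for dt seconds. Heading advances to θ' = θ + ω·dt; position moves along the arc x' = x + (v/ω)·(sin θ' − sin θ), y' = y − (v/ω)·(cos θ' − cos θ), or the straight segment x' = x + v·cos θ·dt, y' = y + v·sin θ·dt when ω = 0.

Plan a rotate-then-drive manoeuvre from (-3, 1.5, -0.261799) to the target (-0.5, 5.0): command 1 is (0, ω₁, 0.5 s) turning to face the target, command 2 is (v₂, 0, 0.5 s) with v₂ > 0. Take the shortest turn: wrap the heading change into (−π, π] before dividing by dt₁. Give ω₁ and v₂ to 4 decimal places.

heading to target = atan2(5−1.5, -0.5−-3) = 0.9505
Δθ = wrap(0.9505 − -0.2618) = 1.2123; ω₁ = Δθ/dt₁ = 2.4247
distance = √((-0.5−-3)² + (5−1.5)²) = 4.3012; v₂ = distance/dt₂ = 8.6023

ω₁ = 2.4247, v₂ = 8.6023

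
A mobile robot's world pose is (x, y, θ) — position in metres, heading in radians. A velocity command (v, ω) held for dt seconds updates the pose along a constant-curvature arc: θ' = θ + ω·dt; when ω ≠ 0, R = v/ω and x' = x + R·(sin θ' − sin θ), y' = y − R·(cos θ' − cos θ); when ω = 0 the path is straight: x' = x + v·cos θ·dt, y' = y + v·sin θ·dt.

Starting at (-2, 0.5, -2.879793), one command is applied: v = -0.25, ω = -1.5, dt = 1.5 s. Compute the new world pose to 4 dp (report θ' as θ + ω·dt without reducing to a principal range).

θ' = -2.8798 + -1.5·1.5 = -5.1298
R = v/ω = -0.25/-1.5 = 0.1667
x' = -2 + 0.1667·(sin -5.1298 − sin -2.8798) = -1.8045
y' = 0.5 − 0.1667·(cos -5.1298 − cos -2.8798) = 0.2714

(-1.8045, 0.2714, -5.1298)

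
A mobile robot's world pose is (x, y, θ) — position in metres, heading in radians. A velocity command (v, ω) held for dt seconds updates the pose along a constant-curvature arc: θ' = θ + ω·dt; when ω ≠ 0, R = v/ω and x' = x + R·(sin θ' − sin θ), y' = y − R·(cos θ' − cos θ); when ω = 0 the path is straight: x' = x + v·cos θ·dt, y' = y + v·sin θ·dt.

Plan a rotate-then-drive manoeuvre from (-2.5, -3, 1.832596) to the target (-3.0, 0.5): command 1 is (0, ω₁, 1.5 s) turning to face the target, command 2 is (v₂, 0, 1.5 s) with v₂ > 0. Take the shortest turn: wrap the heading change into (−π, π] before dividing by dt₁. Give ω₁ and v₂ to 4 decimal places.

ω₁ = -0.0799, v₂ = 2.3570

heading to target = atan2(0.5−-3, -3−-2.5) = 1.7127
Δθ = wrap(1.7127 − 1.8326) = -0.1199; ω₁ = Δθ/dt₁ = -0.0799
distance = √((-3−-2.5)² + (0.5−-3)²) = 3.5355; v₂ = distance/dt₂ = 2.3570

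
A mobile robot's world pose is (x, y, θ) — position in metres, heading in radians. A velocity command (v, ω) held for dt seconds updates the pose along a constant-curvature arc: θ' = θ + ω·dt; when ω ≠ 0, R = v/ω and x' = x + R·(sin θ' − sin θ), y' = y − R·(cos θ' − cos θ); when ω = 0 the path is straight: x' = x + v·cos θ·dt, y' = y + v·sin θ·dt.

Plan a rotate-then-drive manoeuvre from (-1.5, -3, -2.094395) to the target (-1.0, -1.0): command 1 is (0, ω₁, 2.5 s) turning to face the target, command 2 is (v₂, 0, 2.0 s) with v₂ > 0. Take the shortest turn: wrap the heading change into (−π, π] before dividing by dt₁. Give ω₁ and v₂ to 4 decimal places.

heading to target = atan2(-1−-3, -1−-1.5) = 1.3258
Δθ = wrap(1.3258 − -2.0944) = -2.8630; ω₁ = Δθ/dt₁ = -1.1452
distance = √((-1−-1.5)² + (-1−-3)²) = 2.0616; v₂ = distance/dt₂ = 1.0308

ω₁ = -1.1452, v₂ = 1.0308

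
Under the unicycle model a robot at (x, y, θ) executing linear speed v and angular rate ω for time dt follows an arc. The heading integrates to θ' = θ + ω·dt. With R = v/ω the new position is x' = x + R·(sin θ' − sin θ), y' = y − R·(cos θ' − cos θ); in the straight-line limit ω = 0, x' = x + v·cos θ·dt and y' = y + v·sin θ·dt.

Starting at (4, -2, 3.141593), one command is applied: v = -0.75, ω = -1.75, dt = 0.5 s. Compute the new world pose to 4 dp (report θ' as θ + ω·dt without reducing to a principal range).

θ' = 3.1416 + -1.75·0.5 = 2.2666
R = v/ω = -0.75/-1.75 = 0.4286
x' = 4 + 0.4286·(sin 2.2666 − sin 3.1416) = 4.3289
y' = -2 − 0.4286·(cos 2.2666 − cos 3.1416) = -2.1539

(4.3289, -2.1539, 2.2666)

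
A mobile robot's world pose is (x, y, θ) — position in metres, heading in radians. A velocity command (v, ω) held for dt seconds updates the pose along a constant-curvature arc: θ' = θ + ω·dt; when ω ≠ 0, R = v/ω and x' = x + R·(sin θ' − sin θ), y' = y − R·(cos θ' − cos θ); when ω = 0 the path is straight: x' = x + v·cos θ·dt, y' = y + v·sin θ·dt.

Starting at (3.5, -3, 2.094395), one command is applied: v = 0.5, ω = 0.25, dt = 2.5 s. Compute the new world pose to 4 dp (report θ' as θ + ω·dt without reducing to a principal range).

θ' = 2.0944 + 0.25·2.5 = 2.7194
R = v/ω = 0.5/0.25 = 2.0000
x' = 3.5 + 2.0000·(sin 2.7194 − sin 2.0944) = 2.5875
y' = -3 − 2.0000·(cos 2.7194 − cos 2.0944) = -2.1756

(2.5875, -2.1756, 2.7194)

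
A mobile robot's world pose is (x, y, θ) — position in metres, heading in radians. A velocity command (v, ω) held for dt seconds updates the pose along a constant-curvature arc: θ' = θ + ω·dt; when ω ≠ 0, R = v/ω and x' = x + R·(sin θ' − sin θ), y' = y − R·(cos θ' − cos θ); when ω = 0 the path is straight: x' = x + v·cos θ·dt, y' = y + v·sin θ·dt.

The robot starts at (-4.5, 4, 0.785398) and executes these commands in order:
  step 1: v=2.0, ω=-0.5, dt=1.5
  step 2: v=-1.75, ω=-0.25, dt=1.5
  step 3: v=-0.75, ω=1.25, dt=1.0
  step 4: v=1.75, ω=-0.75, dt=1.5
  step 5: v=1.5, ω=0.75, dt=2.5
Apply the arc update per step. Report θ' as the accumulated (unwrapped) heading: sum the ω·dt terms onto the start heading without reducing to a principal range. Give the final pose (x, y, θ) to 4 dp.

step 1: θ'=0.0354 (R=-4.0000) → pose (-1.8131, 5.1691, 0.0354)
step 2: θ'=-0.3396 (R=7.0000) → pose (-4.3927, 5.5645, -0.3396)
step 3: θ'=0.9104 (R=-0.6000) → pose (-5.0664, 5.3668, 0.9104)
step 4: θ'=-0.2146 (R=-2.3333) → pose (-2.7267, 6.2153, -0.2146)
step 5: θ'=1.6604 (R=2.0000) → pose (-0.3088, 8.3484, 1.6604)

(-0.3088, 8.3484, 1.6604)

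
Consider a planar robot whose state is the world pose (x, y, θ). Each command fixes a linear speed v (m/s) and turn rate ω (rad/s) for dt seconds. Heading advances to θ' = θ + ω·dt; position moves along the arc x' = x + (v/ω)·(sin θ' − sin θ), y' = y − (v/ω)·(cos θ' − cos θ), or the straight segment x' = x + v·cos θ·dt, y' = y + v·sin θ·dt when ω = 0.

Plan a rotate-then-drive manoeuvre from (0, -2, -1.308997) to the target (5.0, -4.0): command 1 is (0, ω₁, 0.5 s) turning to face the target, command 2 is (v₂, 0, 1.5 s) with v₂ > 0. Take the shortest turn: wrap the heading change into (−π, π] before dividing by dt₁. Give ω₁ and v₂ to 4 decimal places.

ω₁ = 1.8570, v₂ = 3.5901

heading to target = atan2(-4−-2, 5−0) = -0.3805
Δθ = wrap(-0.3805 − -1.3090) = 0.9285; ω₁ = Δθ/dt₁ = 1.8570
distance = √((5−0)² + (-4−-2)²) = 5.3852; v₂ = distance/dt₂ = 3.5901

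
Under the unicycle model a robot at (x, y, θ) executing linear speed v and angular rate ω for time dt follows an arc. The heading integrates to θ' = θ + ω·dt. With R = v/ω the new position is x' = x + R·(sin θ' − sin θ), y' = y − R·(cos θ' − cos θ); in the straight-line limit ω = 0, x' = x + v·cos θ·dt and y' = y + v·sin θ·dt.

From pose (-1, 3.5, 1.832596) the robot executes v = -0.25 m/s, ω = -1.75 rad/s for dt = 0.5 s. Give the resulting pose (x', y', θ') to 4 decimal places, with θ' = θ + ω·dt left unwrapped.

θ' = 1.8326 + -1.75·0.5 = 0.9576
R = v/ω = -0.25/-1.75 = 0.1429
x' = -1 + 0.1429·(sin 0.9576 − sin 1.8326) = -1.0212
y' = 3.5 − 0.1429·(cos 0.9576 − cos 1.8326) = 3.3808

(-1.0212, 3.3808, 0.9576)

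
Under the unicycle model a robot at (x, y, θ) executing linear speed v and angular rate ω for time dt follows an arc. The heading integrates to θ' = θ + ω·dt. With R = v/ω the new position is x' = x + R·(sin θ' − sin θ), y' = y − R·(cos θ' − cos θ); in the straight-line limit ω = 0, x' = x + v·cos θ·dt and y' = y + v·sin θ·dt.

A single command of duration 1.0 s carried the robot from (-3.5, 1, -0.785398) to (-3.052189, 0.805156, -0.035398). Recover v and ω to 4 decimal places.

Δθ = -0.035398 − -0.785398 = 0.750000
ω = Δθ/dt = 0.750000/1.0 = 0.7500
R = Δx/(sin θ' − sin θ) = 0.6667
v = R·ω = 0.6667·0.7500 = 0.5000

v = 0.5000, ω = 0.7500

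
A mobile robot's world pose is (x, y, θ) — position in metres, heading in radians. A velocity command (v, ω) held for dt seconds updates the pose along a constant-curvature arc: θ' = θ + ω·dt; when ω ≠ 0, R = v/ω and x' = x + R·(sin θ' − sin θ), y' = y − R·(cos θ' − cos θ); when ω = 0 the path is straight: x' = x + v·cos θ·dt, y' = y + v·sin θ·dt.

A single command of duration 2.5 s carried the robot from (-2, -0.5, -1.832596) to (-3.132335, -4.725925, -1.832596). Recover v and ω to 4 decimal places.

Δθ = -1.832596 − -1.832596 = 0.000000
ω = Δθ/dt = 0.000000/2.5 = 0.0000
ω = 0 → v = (Δx·cos θ + Δy·sin θ)/dt = 1.7500

v = 1.7500, ω = 0.0000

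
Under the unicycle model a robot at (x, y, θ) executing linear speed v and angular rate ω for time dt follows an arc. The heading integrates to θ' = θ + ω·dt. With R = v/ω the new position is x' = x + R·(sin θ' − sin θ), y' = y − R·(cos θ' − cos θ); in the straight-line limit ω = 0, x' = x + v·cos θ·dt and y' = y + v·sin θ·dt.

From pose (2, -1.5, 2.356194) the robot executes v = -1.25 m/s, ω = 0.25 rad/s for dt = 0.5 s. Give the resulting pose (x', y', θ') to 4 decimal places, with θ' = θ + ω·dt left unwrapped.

(2.4684, -1.9132, 2.4812)

θ' = 2.3562 + 0.25·0.5 = 2.4812
R = v/ω = -1.25/0.25 = -5.0000
x' = 2 + -5.0000·(sin 2.4812 − sin 2.3562) = 2.4684
y' = -1.5 − -5.0000·(cos 2.4812 − cos 2.3562) = -1.9132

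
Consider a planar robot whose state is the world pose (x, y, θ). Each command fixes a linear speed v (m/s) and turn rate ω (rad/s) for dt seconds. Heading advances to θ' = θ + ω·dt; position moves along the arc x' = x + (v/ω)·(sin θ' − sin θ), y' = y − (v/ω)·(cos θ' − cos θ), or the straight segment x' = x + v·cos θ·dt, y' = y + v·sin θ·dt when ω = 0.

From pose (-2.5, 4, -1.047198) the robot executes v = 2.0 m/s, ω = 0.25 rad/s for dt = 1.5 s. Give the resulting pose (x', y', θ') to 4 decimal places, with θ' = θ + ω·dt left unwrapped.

(-0.5535, 1.7404, -0.6722)

θ' = -1.0472 + 0.25·1.5 = -0.6722
R = v/ω = 2.0/0.25 = 8.0000
x' = -2.5 + 8.0000·(sin -0.6722 − sin -1.0472) = -0.5535
y' = 4 − 8.0000·(cos -0.6722 − cos -1.0472) = 1.7404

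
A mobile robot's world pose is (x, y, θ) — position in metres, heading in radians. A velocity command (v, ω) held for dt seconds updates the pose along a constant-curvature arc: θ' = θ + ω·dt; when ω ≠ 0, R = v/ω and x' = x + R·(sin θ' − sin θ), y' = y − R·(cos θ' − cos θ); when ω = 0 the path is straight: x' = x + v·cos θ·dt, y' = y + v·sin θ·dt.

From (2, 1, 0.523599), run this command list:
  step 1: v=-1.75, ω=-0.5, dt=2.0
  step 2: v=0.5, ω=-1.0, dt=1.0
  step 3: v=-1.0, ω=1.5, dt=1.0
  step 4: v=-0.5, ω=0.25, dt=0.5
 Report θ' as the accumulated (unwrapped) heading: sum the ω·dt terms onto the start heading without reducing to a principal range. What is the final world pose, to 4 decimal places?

(-2.0149, 1.1058, 0.1486)

step 1: θ'=-0.4764 (R=3.5000) → pose (-1.3550, 0.9208, -0.4764)
step 2: θ'=-1.4764 (R=-0.5000) → pose (-1.0866, 0.5236, -1.4764)
step 3: θ'=0.0236 (R=-0.6667) → pose (-1.7660, 1.1273, 0.0236)
step 4: θ'=0.1486 (R=-2.0000) → pose (-2.0149, 1.1058, 0.1486)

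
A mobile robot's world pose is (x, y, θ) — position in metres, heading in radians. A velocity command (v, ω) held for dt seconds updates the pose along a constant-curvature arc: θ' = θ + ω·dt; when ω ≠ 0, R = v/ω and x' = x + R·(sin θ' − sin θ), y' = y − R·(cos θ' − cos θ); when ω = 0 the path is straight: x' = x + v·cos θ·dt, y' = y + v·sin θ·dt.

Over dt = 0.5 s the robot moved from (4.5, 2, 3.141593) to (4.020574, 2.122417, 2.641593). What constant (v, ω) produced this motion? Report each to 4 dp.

v = 1.0000, ω = -1.0000

Δθ = 2.641593 − 3.141593 = -0.500000
ω = Δθ/dt = -0.500000/0.5 = -1.0000
R = Δx/(sin θ' − sin θ) = -1.0000
v = R·ω = -1.0000·-1.0000 = 1.0000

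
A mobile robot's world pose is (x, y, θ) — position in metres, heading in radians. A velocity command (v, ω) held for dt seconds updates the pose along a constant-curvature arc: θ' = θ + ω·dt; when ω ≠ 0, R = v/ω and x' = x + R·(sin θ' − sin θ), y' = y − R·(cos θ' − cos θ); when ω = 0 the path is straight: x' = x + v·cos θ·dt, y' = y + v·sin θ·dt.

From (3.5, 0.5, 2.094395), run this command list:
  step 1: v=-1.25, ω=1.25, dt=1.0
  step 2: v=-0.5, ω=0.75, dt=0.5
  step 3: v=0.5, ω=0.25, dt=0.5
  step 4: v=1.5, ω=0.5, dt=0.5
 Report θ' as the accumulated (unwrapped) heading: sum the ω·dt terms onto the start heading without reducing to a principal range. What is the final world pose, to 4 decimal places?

(4.0909, -0.5851, 4.0944)

step 1: θ'=3.3444 (R=-1.0000) → pose (4.5674, 0.0205, 3.3444)
step 2: θ'=3.7194 (R=-0.6667) → pose (4.7973, 0.1151, 3.7194)
step 3: θ'=3.8444 (R=2.0000) → pose (4.5969, -0.0342, 3.8444)
step 4: θ'=4.0944 (R=3.0000) → pose (4.0909, -0.5851, 4.0944)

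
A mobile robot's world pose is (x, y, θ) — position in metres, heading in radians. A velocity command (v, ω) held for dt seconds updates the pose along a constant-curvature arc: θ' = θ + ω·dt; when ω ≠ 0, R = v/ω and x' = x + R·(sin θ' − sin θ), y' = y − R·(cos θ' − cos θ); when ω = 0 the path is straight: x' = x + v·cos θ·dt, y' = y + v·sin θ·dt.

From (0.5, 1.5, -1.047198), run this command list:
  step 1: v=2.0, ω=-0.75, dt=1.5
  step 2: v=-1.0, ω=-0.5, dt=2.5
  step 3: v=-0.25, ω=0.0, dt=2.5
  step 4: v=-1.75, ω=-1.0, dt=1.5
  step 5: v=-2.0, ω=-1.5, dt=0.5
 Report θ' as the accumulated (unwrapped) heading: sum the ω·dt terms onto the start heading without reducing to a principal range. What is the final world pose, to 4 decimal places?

step 1: θ'=-2.1722 (R=-2.6667) → pose (0.3894, -1.3421, -2.1722)
step 2: θ'=-3.4222 (R=2.0000) → pose (2.5923, -0.5520, -3.4222)
step 3: θ'=-3.4222 (straight) → pose (3.1929, -0.7250, -3.4222)
step 4: θ'=-4.9222 (R=1.7500) → pose (4.4199, -2.7711, -4.9222)
step 5: θ'=-5.6722 (R=1.3333) → pose (3.8807, -3.5855, -5.6722)

(3.8807, -3.5855, -5.6722)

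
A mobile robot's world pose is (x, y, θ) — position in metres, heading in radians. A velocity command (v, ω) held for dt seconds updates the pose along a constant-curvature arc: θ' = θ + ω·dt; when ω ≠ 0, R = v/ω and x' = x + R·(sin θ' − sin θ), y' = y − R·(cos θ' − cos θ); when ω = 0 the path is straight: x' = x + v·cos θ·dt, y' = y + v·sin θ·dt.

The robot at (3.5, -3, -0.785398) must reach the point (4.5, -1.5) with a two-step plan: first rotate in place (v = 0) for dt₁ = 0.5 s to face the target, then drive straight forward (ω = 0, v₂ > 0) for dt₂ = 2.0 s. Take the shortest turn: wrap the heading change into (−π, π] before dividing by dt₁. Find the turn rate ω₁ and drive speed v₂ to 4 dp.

heading to target = atan2(-1.5−-3, 4.5−3.5) = 0.9828
Δθ = wrap(0.9828 − -0.7854) = 1.7682; ω₁ = Δθ/dt₁ = 3.5364
distance = √((4.5−3.5)² + (-1.5−-3)²) = 1.8028; v₂ = distance/dt₂ = 0.9014

ω₁ = 3.5364, v₂ = 0.9014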